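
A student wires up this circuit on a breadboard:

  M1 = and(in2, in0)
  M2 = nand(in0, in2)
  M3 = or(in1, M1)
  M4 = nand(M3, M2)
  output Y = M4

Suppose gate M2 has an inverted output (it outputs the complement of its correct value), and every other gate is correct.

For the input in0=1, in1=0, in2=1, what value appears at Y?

Propagate with M2 forced: M1=1, M2=1 [inverted output], M3=1, M4=0.
So Y = 0. (Without the fault it would be 1.)

0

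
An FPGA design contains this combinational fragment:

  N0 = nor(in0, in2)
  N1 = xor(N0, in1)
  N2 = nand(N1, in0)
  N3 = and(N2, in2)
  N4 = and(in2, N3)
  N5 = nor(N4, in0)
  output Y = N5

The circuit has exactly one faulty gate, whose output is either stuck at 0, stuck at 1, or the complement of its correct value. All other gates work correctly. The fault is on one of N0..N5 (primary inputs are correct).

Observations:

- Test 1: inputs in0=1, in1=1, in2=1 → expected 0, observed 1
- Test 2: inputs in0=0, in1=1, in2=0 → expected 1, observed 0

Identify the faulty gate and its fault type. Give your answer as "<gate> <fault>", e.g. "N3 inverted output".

Fault-free values for test 1 (in0=1, in1=1, in2=1): N0=0, N1=1, N2=0, N3=0, N4=0, N5=0, giving Y=0. Observed 1.
Test 1: faults giving observed 1 are {N5 stuck-at-1, N5 inverted output}.
Test 2 (in0=0, in1=1, in2=0): fault-free N0=1, N1=0, N2=1, N3=0, N4=0, N5=1 → 1; observed 0. Eliminates N5 stuck-at-1.
Only N5 inverted output is consistent with every test.

N5 inverted output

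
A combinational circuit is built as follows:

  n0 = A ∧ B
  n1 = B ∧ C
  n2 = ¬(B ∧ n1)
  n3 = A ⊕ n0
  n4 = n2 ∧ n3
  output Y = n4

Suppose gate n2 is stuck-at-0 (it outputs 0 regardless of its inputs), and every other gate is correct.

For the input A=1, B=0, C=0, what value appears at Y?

Propagate with n2 forced: n0=0, n1=0, n2=0 [stuck-at-0], n3=1, n4=0.
So Y = 0. (Without the fault it would be 1.)

0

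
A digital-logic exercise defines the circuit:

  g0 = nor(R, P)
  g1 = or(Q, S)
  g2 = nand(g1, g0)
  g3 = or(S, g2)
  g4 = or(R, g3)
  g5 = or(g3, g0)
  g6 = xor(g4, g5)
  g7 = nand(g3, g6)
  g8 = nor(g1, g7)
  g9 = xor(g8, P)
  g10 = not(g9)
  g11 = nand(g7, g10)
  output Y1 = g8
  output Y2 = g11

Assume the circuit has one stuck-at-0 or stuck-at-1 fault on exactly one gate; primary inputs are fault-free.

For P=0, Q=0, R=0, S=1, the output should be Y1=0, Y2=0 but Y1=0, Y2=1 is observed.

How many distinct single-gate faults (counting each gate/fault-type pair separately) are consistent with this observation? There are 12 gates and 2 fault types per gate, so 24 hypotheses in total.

Fault-free: g0=1, g1=1, g2=0, g3=1, g4=1, g5=1, g6=0, g7=1, g8=0, g9=0, g10=1, g11=0 → Y1=0, Y2=0. Observed Y1=0, Y2=1.
  g0: none of the 2 fault types match ✗
  g1: none of the 2 fault types match ✗
  g2: none of the 2 fault types match ✗
  g3: none of the 2 fault types match ✗
  g4: stuck-at-0 ✓; others ✗
  g5: stuck-at-0 ✓; others ✗
  g6: stuck-at-1 ✓; others ✗
  g7: stuck-at-0 ✓; others ✗
  g8: none of the 2 fault types match ✗
  g9: stuck-at-1 ✓; others ✗
  g10: stuck-at-0 ✓; others ✗
  g11: stuck-at-1 ✓; others ✗
Consistent faults: {g4 stuck-at-0, g5 stuck-at-0, g6 stuck-at-1, g7 stuck-at-0, g9 stuck-at-1, g10 stuck-at-0, g11 stuck-at-1} — 7 in all.

7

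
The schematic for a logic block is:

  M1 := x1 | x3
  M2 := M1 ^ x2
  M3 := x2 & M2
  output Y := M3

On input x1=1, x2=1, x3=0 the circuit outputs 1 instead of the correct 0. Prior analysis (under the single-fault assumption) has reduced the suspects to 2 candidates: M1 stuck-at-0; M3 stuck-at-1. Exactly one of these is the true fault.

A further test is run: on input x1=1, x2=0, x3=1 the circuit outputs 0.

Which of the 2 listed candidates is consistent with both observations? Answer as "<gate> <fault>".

M1 stuck-at-0

Evaluate each candidate on input x1=1, x2=0, x3=1:
  M1 stuck-at-0: M1=0 [stuck-at-0], M2=0, M3=0 → 0 — matches
  M3 stuck-at-1: M1=1, M2=1, M3=1 [stuck-at-1] → 1 — eliminated
Only M1 stuck-at-0 reproduces the observed 0.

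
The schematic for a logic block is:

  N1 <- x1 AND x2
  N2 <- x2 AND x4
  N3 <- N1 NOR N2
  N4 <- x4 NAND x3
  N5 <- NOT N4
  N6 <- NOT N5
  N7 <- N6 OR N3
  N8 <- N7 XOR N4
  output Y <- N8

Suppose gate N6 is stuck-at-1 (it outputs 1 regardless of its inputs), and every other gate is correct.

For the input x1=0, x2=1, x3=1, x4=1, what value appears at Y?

1

Propagate with N6 forced: N1=0, N2=1, N3=0, N4=0, N5=1, N6=1 [stuck-at-1], N7=1, N8=1.
So Y = 1. (Without the fault it would be 0.)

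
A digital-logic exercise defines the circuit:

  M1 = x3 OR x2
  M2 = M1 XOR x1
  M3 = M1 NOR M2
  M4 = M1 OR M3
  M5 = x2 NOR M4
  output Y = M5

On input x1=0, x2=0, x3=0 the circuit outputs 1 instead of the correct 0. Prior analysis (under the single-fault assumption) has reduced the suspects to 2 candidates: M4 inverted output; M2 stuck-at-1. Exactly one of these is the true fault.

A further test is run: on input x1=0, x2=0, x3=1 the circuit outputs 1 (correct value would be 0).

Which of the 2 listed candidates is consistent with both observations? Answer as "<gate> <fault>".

M4 inverted output

Evaluate each candidate on input x1=0, x2=0, x3=1:
  M4 inverted output: M1=1, M2=1, M3=0, M4=0 [inverted output], M5=1 → 1 — matches
  M2 stuck-at-1: M1=1, M2=1 [stuck-at-1], M3=0, M4=1, M5=0 → 0 — eliminated
Only M4 inverted output reproduces the observed 1.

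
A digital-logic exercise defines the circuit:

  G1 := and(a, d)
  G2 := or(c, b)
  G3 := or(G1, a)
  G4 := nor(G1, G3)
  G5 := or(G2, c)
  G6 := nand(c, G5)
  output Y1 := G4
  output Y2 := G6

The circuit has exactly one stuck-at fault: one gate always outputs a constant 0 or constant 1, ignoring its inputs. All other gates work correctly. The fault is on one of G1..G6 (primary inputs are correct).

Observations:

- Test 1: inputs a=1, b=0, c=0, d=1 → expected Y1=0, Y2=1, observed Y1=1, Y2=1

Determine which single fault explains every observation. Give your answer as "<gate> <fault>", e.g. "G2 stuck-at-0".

Fault-free values for test 1 (a=1, b=0, c=0, d=1): G1=1, G2=0, G3=1, G4=0, G5=0, G6=1, giving Y1=0, Y2=1. Observed Y1=1, Y2=1.
Test 1: faults giving observed Y1=1, Y2=1 are {G4 stuck-at-1}.
Only G4 stuck-at-1 is consistent with every test.

G4 stuck-at-1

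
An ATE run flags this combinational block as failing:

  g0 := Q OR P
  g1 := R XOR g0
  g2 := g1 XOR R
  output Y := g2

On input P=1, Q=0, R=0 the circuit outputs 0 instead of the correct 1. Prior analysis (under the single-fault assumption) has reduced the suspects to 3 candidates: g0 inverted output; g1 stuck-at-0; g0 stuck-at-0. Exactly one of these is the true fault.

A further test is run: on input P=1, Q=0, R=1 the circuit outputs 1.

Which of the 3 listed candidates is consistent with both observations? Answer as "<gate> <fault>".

Evaluate each candidate on input P=1, Q=0, R=1:
  g0 inverted output: g0=0 [inverted output], g1=1, g2=0 → 0 — eliminated
  g1 stuck-at-0: g0=1, g1=0 [stuck-at-0], g2=1 → 1 — matches
  g0 stuck-at-0: g0=0 [stuck-at-0], g1=1, g2=0 → 0 — eliminated
Only g1 stuck-at-0 reproduces the observed 1.

g1 stuck-at-0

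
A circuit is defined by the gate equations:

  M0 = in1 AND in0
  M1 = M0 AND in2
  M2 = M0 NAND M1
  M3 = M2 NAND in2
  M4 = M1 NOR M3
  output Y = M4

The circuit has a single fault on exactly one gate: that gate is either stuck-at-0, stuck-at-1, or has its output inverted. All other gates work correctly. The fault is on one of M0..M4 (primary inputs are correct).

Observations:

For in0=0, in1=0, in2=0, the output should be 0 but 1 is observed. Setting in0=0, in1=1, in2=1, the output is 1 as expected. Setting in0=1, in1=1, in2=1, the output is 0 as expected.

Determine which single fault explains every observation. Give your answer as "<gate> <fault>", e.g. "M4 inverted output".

M3 stuck-at-0

Fault-free values for test 1 (in0=0, in1=0, in2=0): M0=0, M1=0, M2=1, M3=1, M4=0, giving Y=0. Observed 1.
Test 1: faults giving observed 1 are {M3 stuck-at-0, M3 inverted output, M4 stuck-at-1, M4 inverted output}.
Test 2 (in0=0, in1=1, in2=1): fault-free M0=0, M1=0, M2=1, M3=0, M4=1 → 1; observed 1. Eliminates M3 inverted output, M4 inverted output.
Test 3 (in0=1, in1=1, in2=1): fault-free M0=1, M1=1, M2=0, M3=1, M4=0 → 0; observed 0. Eliminates M4 stuck-at-1.
Only M3 stuck-at-0 is consistent with every test.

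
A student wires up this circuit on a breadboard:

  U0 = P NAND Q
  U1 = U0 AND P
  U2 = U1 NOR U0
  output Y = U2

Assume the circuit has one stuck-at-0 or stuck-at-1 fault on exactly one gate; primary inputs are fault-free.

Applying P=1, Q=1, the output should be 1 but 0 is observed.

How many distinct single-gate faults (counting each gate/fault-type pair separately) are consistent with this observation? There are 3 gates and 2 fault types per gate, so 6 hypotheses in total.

3

Fault-free: U0=0, U1=0, U2=1 → 1. Observed 0.
  U0 stuck-at-0: output 1 ✗
  U0 stuck-at-1: output 0 ✓
  U1 stuck-at-0: output 1 ✗
  U1 stuck-at-1: output 0 ✓
  U2 stuck-at-0: output 0 ✓
  U2 stuck-at-1: output 1 ✗
Consistent faults: {U0 stuck-at-1, U1 stuck-at-1, U2 stuck-at-0} — 3 in all.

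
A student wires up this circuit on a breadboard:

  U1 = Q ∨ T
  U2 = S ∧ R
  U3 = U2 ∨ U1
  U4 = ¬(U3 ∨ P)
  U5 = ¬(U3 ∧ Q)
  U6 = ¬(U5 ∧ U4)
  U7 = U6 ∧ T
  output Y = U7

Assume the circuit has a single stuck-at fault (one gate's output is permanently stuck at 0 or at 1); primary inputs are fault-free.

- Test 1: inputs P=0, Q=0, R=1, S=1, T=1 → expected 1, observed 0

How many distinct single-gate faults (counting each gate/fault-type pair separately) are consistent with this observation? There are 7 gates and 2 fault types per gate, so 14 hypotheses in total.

4

Fault-free: U1=1, U2=1, U3=1, U4=0, U5=1, U6=1, U7=1 → 1. Observed 0.
  U1 stuck-at-0: output 1 ✗
  U1 stuck-at-1: output 1 ✗
  U2 stuck-at-0: output 1 ✗
  U2 stuck-at-1: output 1 ✗
  U3 stuck-at-0: output 0 ✓
  U3 stuck-at-1: output 1 ✗
  U4 stuck-at-0: output 1 ✗
  U4 stuck-at-1: output 0 ✓
  U5 stuck-at-0: output 1 ✗
  U5 stuck-at-1: output 1 ✗
  U6 stuck-at-0: output 0 ✓
  U6 stuck-at-1: output 1 ✗
  U7 stuck-at-0: output 0 ✓
  U7 stuck-at-1: output 1 ✗
Consistent faults: {U3 stuck-at-0, U4 stuck-at-1, U6 stuck-at-0, U7 stuck-at-0} — 4 in all.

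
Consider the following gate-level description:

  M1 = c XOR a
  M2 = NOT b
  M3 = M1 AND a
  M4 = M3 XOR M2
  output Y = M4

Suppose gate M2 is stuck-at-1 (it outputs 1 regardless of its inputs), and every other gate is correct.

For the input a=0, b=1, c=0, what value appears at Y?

1

Propagate with M2 forced: M1=0, M2=1 [stuck-at-1], M3=0, M4=1.
So Y = 1. (Without the fault it would be 0.)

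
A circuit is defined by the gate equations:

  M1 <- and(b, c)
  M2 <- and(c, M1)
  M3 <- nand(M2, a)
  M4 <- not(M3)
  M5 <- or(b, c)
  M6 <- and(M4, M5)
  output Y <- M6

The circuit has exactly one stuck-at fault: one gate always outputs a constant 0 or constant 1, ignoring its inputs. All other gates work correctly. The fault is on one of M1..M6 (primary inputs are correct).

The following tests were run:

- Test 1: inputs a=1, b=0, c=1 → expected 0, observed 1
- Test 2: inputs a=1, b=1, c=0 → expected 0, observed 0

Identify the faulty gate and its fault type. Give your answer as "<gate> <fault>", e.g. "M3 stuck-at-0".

Fault-free values for test 1 (a=1, b=0, c=1): M1=0, M2=0, M3=1, M4=0, M5=1, M6=0, giving Y=0. Observed 1.
Test 1: faults giving observed 1 are {M1 stuck-at-1, M2 stuck-at-1, M3 stuck-at-0, M4 stuck-at-1, M6 stuck-at-1}.
Test 2 (a=1, b=1, c=0): fault-free M1=0, M2=0, M3=1, M4=0, M5=1, M6=0 → 0; observed 0. Eliminates M2 stuck-at-1, M3 stuck-at-0, M4 stuck-at-1, M6 stuck-at-1.
Only M1 stuck-at-1 is consistent with every test.

M1 stuck-at-1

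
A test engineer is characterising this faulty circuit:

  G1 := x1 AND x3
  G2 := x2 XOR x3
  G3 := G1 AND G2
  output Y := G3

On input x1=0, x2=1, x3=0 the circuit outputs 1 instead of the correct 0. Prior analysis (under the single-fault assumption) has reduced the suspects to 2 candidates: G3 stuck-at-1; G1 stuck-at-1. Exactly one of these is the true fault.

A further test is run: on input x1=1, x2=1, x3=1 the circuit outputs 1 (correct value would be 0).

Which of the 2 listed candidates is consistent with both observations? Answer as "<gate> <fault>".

G3 stuck-at-1

Evaluate each candidate on input x1=1, x2=1, x3=1:
  G3 stuck-at-1: G1=1, G2=0, G3=1 [stuck-at-1] → 1 — matches
  G1 stuck-at-1: G1=1 [stuck-at-1], G2=0, G3=0 → 0 — eliminated
Only G3 stuck-at-1 reproduces the observed 1.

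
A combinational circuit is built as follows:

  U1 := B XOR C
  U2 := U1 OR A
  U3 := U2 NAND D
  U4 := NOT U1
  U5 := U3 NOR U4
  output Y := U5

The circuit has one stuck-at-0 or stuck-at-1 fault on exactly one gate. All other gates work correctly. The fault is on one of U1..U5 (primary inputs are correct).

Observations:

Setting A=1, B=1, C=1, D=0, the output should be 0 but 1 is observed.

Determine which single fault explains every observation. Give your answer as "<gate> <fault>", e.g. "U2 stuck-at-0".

Fault-free values for test 1 (A=1, B=1, C=1, D=0): U1=0, U2=1, U3=1, U4=1, U5=0, giving Y=0. Observed 1.
Test 1: faults giving observed 1 are {U5 stuck-at-1}.
Only U5 stuck-at-1 is consistent with every test.

U5 stuck-at-1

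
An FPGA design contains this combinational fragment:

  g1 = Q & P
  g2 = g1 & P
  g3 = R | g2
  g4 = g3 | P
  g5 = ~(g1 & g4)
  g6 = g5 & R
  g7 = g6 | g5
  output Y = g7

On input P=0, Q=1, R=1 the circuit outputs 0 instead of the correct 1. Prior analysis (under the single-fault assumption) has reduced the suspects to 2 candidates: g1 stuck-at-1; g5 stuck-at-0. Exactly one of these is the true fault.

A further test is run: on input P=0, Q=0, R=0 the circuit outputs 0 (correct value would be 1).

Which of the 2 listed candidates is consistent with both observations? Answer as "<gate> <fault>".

Evaluate each candidate on input P=0, Q=0, R=0:
  g1 stuck-at-1: g1=1 [stuck-at-1], g2=0, g3=0, g4=0, g5=1, g6=0, g7=1 → 1 — eliminated
  g5 stuck-at-0: g1=0, g2=0, g3=0, g4=0, g5=0 [stuck-at-0], g6=0, g7=0 → 0 — matches
Only g5 stuck-at-0 reproduces the observed 0.

g5 stuck-at-0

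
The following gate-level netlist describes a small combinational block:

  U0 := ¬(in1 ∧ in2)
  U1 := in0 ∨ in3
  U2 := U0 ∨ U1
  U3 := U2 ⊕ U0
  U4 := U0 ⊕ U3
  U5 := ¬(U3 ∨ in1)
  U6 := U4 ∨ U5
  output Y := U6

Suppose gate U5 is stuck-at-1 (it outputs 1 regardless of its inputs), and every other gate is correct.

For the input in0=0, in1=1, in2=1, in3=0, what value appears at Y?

Propagate with U5 forced: U0=0, U1=0, U2=0, U3=0, U4=0, U5=1 [stuck-at-1], U6=1.
So Y = 1. (Without the fault it would be 0.)

1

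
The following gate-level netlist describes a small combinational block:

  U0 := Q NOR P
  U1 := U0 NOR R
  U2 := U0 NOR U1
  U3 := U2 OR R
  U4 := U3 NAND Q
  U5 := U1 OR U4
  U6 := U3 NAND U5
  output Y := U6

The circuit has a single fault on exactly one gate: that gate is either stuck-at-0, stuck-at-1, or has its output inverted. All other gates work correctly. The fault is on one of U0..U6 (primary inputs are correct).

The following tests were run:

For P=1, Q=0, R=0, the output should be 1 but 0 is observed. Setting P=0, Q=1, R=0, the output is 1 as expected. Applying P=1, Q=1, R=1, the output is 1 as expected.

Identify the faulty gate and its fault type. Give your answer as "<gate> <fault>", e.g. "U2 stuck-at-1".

U1 stuck-at-0

Fault-free values for test 1 (P=1, Q=0, R=0): U0=0, U1=1, U2=0, U3=0, U4=1, U5=1, U6=1, giving Y=1. Observed 0.
Test 1: faults giving observed 0 are {U1 stuck-at-0, U1 inverted output, U2 stuck-at-1, U2 inverted output, U3 stuck-at-1, U3 inverted output, U6 stuck-at-0, U6 inverted output}.
Test 2 (P=0, Q=1, R=0): fault-free U0=0, U1=1, U2=0, U3=0, U4=1, U5=1, U6=1 → 1; observed 1. Eliminates U2 stuck-at-1, U2 inverted output, U3 stuck-at-1, U3 inverted output, U6 stuck-at-0, U6 inverted output.
Test 3 (P=1, Q=1, R=1): fault-free U0=0, U1=0, U2=1, U3=1, U4=0, U5=0, U6=1 → 1; observed 1. Eliminates U1 inverted output.
Only U1 stuck-at-0 is consistent with every test.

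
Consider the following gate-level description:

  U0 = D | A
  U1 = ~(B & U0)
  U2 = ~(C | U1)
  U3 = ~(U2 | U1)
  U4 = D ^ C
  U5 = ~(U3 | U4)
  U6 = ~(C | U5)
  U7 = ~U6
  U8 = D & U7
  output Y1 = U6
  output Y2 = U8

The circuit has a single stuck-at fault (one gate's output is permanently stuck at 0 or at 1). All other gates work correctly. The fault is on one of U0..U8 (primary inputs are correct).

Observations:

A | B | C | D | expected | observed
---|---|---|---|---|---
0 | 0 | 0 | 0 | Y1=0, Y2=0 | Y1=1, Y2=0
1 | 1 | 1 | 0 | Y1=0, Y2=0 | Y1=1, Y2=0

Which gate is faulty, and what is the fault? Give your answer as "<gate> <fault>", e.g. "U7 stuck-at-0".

U6 stuck-at-1

Fault-free values for test 1 (A=0, B=0, C=0, D=0): U0=0, U1=1, U2=0, U3=0, U4=0, U5=1, U6=0, U7=1, U8=0, giving Y1=0, Y2=0. Observed Y1=1, Y2=0.
Test 1: faults giving observed Y1=1, Y2=0 are {U3 stuck-at-1, U4 stuck-at-1, U5 stuck-at-0, U6 stuck-at-1}.
Test 2 (A=1, B=1, C=1, D=0): fault-free U0=1, U1=0, U2=0, U3=1, U4=1, U5=0, U6=0, U7=1, U8=0 → Y1=0, Y2=0; observed Y1=1, Y2=0. Eliminates U3 stuck-at-1, U4 stuck-at-1, U5 stuck-at-0.
Only U6 stuck-at-1 is consistent with every test.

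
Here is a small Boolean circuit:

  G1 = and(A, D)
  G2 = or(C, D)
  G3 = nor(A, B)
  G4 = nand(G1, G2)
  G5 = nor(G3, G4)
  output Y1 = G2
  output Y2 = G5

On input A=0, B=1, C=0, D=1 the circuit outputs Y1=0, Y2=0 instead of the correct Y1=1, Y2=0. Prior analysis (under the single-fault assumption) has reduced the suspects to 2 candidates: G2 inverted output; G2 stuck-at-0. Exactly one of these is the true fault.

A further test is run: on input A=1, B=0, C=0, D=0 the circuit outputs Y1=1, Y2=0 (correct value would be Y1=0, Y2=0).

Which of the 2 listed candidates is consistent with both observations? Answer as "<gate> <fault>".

Evaluate each candidate on input A=1, B=0, C=0, D=0:
  G2 inverted output: G1=0, G2=1 [inverted output], G3=0, G4=1, G5=0 → Y1=1, Y2=0 — matches
  G2 stuck-at-0: G1=0, G2=0 [stuck-at-0], G3=0, G4=1, G5=0 → Y1=0, Y2=0 — eliminated
Only G2 inverted output reproduces the observed Y1=1, Y2=0.

G2 inverted output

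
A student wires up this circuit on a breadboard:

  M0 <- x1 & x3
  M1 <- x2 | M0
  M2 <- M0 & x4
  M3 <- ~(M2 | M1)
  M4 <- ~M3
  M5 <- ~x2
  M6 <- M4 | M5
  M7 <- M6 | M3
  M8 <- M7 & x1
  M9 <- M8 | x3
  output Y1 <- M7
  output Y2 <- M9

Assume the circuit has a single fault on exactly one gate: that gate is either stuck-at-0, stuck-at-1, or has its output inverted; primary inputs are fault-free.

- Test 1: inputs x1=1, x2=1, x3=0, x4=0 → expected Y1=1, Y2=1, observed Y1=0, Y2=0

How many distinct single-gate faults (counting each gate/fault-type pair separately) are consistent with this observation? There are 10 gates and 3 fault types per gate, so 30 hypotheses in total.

6

Fault-free: M0=0, M1=1, M2=0, M3=0, M4=1, M5=0, M6=1, M7=1, M8=1, M9=1 → Y1=1, Y2=1. Observed Y1=0, Y2=0.
  M0: none of the 3 fault types match ✗
  M1: none of the 3 fault types match ✗
  M2: none of the 3 fault types match ✗
  M3: none of the 3 fault types match ✗
  M4: stuck-at-0, inverted output ✓; others ✗
  M5: none of the 3 fault types match ✗
  M6: stuck-at-0, inverted output ✓; others ✗
  M7: stuck-at-0, inverted output ✓; others ✗
  M8: none of the 3 fault types match ✗
  M9: none of the 3 fault types match ✗
Consistent faults: {M4 stuck-at-0, M4 inverted output, M6 stuck-at-0, M6 inverted output, M7 stuck-at-0, M7 inverted output} — 6 in all.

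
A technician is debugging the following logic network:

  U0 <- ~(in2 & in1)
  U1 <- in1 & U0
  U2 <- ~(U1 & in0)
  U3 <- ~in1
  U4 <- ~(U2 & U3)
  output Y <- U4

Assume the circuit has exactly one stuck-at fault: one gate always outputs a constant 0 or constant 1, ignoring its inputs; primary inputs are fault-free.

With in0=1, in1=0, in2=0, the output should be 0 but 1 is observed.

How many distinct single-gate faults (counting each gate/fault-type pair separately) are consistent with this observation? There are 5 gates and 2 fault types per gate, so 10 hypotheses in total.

Fault-free: U0=1, U1=0, U2=1, U3=1, U4=0 → 0. Observed 1.
  U0 stuck-at-0: output 0 ✗
  U0 stuck-at-1: output 0 ✗
  U1 stuck-at-0: output 0 ✗
  U1 stuck-at-1: output 1 ✓
  U2 stuck-at-0: output 1 ✓
  U2 stuck-at-1: output 0 ✗
  U3 stuck-at-0: output 1 ✓
  U3 stuck-at-1: output 0 ✗
  U4 stuck-at-0: output 0 ✗
  U4 stuck-at-1: output 1 ✓
Consistent faults: {U1 stuck-at-1, U2 stuck-at-0, U3 stuck-at-0, U4 stuck-at-1} — 4 in all.

4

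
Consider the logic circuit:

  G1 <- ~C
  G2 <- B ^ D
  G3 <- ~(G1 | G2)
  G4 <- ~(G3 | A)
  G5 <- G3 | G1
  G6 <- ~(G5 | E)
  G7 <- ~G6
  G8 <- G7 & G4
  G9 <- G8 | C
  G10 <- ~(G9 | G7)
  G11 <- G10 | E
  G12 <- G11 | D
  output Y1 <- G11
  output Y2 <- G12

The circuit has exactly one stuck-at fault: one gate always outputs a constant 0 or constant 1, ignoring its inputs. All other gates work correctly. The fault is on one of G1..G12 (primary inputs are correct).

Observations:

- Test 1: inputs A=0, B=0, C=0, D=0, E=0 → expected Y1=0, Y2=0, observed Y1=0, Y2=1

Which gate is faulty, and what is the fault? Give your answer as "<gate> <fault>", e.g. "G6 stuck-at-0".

Fault-free values for test 1 (A=0, B=0, C=0, D=0, E=0): G1=1, G2=0, G3=0, G4=1, G5=1, G6=0, G7=1, G8=1, G9=1, G10=0, G11=0, G12=0, giving Y1=0, Y2=0. Observed Y1=0, Y2=1.
Test 1: faults giving observed Y1=0, Y2=1 are {G12 stuck-at-1}.
Only G12 stuck-at-1 is consistent with every test.

G12 stuck-at-1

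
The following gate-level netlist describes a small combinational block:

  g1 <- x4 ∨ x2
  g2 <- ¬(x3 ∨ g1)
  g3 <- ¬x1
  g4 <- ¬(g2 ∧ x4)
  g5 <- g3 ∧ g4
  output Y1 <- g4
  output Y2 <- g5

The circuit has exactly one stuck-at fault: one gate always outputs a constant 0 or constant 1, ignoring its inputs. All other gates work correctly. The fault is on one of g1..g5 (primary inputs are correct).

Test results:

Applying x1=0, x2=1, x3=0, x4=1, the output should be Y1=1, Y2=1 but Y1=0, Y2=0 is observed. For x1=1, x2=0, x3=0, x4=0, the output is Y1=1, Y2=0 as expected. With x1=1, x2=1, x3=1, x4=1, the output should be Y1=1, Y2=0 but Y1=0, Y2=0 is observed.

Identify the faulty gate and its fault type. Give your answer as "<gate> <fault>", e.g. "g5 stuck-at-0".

Fault-free values for test 1 (x1=0, x2=1, x3=0, x4=1): g1=1, g2=0, g3=1, g4=1, g5=1, giving Y1=1, Y2=1. Observed Y1=0, Y2=0.
Test 1: faults giving observed Y1=0, Y2=0 are {g1 stuck-at-0, g2 stuck-at-1, g4 stuck-at-0}.
Test 2 (x1=1, x2=0, x3=0, x4=0): fault-free g1=0, g2=1, g3=0, g4=1, g5=0 → Y1=1, Y2=0; observed Y1=1, Y2=0. Eliminates g4 stuck-at-0.
Test 3 (x1=1, x2=1, x3=1, x4=1): fault-free g1=1, g2=0, g3=0, g4=1, g5=0 → Y1=1, Y2=0; observed Y1=0, Y2=0. Eliminates g1 stuck-at-0.
Only g2 stuck-at-1 is consistent with every test.

g2 stuck-at-1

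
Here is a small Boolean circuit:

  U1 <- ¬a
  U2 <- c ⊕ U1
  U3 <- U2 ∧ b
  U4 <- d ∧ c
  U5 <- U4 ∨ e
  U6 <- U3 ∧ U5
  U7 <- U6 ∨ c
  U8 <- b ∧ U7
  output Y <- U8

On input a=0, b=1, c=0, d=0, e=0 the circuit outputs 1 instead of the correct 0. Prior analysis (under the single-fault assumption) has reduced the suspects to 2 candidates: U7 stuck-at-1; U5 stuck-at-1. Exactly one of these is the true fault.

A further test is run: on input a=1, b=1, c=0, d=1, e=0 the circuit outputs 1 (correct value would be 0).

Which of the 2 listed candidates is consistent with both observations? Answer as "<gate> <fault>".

Evaluate each candidate on input a=1, b=1, c=0, d=1, e=0:
  U7 stuck-at-1: U1=0, U2=0, U3=0, U4=0, U5=0, U6=0, U7=1 [stuck-at-1], U8=1 → 1 — matches
  U5 stuck-at-1: U1=0, U2=0, U3=0, U4=0, U5=1 [stuck-at-1], U6=0, U7=0, U8=0 → 0 — eliminated
Only U7 stuck-at-1 reproduces the observed 1.

U7 stuck-at-1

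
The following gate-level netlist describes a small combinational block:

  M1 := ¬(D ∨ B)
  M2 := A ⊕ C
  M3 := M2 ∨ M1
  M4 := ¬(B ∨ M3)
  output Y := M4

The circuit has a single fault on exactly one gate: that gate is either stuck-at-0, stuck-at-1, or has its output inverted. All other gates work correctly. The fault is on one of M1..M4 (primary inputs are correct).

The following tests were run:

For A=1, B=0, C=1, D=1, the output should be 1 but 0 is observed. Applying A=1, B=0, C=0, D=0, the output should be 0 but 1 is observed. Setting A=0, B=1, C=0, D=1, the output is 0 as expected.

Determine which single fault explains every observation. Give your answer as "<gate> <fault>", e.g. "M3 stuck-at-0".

Fault-free values for test 1 (A=1, B=0, C=1, D=1): M1=0, M2=0, M3=0, M4=1, giving Y=1. Observed 0.
Test 1: faults giving observed 0 are {M1 stuck-at-1, M1 inverted output, M2 stuck-at-1, M2 inverted output, M3 stuck-at-1, M3 inverted output, M4 stuck-at-0, M4 inverted output}.
Test 2 (A=1, B=0, C=0, D=0): fault-free M1=1, M2=1, M3=1, M4=0 → 0; observed 1. Eliminates M1 stuck-at-1, M1 inverted output, M2 stuck-at-1, M2 inverted output, M3 stuck-at-1, M4 stuck-at-0.
Test 3 (A=0, B=1, C=0, D=1): fault-free M1=0, M2=0, M3=0, M4=0 → 0; observed 0. Eliminates M4 inverted output.
Only M3 inverted output is consistent with every test.

M3 inverted output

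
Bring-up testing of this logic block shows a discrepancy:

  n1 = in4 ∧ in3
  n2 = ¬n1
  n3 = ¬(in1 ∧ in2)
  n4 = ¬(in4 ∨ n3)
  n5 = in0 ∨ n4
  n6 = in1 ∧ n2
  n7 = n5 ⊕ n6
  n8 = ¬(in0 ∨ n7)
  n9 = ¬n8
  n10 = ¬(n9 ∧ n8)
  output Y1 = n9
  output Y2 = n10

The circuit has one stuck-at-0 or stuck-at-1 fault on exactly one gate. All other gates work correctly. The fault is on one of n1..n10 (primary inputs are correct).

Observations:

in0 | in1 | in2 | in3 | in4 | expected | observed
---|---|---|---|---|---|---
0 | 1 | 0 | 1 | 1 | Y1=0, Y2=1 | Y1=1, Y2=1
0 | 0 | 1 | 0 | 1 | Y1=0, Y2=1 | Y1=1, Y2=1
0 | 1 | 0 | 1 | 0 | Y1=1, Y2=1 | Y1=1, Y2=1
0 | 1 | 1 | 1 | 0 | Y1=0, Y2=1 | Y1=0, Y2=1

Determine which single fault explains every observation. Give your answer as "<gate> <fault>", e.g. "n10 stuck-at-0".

n6 stuck-at-1

Fault-free values for test 1 (in0=0, in1=1, in2=0, in3=1, in4=1): n1=1, n2=0, n3=1, n4=0, n5=0, n6=0, n7=0, n8=1, n9=0, n10=1, giving Y1=0, Y2=1. Observed Y1=1, Y2=1.
Test 1: faults giving observed Y1=1, Y2=1 are {n1 stuck-at-0, n2 stuck-at-1, n4 stuck-at-1, n5 stuck-at-1, n6 stuck-at-1, n7 stuck-at-1, n8 stuck-at-0}.
Test 2 (in0=0, in1=0, in2=1, in3=0, in4=1): fault-free n1=0, n2=1, n3=1, n4=0, n5=0, n6=0, n7=0, n8=1, n9=0, n10=1 → Y1=0, Y2=1; observed Y1=1, Y2=1. Eliminates n1 stuck-at-0, n2 stuck-at-1.
Test 3 (in0=0, in1=1, in2=0, in3=1, in4=0): fault-free n1=0, n2=1, n3=1, n4=0, n5=0, n6=1, n7=1, n8=0, n9=1, n10=1 → Y1=1, Y2=1; observed Y1=1, Y2=1. Eliminates n4 stuck-at-1, n5 stuck-at-1.
Test 4 (in0=0, in1=1, in2=1, in3=1, in4=0): fault-free n1=0, n2=1, n3=0, n4=1, n5=1, n6=1, n7=0, n8=1, n9=0, n10=1 → Y1=0, Y2=1; observed Y1=0, Y2=1. Eliminates n7 stuck-at-1, n8 stuck-at-0.
Only n6 stuck-at-1 is consistent with every test.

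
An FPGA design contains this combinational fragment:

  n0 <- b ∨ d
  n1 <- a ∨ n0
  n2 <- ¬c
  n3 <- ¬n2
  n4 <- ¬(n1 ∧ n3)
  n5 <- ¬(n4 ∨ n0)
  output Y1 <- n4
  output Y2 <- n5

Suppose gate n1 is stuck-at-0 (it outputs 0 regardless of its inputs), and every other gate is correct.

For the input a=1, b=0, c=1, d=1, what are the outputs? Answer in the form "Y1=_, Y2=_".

Propagate with n1 forced: n0=1, n1=0 [stuck-at-0], n2=0, n3=1, n4=1, n5=0.
So the outputs are Y1=1, Y2=0. (Without the fault they would be Y1=0, Y2=0.)

Y1=1, Y2=0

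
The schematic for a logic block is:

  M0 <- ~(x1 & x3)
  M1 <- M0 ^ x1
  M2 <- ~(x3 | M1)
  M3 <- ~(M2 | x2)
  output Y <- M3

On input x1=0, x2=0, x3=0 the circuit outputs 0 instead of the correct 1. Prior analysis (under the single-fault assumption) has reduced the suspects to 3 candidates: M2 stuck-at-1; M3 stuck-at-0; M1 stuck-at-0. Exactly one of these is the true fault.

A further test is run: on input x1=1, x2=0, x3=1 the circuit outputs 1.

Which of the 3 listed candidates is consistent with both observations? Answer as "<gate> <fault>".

Evaluate each candidate on input x1=1, x2=0, x3=1:
  M2 stuck-at-1: M0=0, M1=1, M2=1 [stuck-at-1], M3=0 → 0 — eliminated
  M3 stuck-at-0: M0=0, M1=1, M2=0, M3=0 [stuck-at-0] → 0 — eliminated
  M1 stuck-at-0: M0=0, M1=0 [stuck-at-0], M2=0, M3=1 → 1 — matches
Only M1 stuck-at-0 reproduces the observed 1.

M1 stuck-at-0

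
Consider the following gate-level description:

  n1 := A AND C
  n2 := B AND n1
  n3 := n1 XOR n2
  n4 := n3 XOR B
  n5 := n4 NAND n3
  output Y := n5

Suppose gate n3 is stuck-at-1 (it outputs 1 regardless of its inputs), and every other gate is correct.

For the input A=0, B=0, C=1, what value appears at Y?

0

Propagate with n3 forced: n1=0, n2=0, n3=1 [stuck-at-1], n4=1, n5=0.
So Y = 0. (Without the fault it would be 1.)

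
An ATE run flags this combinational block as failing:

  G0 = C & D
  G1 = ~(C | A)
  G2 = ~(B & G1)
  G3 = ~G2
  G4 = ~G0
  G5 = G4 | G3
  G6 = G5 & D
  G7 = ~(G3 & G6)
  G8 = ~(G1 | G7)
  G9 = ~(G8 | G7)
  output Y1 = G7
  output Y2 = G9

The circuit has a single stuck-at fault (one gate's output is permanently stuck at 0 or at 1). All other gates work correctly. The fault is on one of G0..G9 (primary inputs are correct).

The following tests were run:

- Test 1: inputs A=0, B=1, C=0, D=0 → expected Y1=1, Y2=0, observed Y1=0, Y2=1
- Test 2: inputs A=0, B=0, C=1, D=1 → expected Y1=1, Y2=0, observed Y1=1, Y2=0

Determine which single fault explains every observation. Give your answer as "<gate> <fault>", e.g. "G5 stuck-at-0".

G6 stuck-at-1

Fault-free values for test 1 (A=0, B=1, C=0, D=0): G0=0, G1=1, G2=0, G3=1, G4=1, G5=1, G6=0, G7=1, G8=0, G9=0, giving Y1=1, Y2=0. Observed Y1=0, Y2=1.
Test 1: faults giving observed Y1=0, Y2=1 are {G6 stuck-at-1, G7 stuck-at-0}.
Test 2 (A=0, B=0, C=1, D=1): fault-free G0=1, G1=0, G2=1, G3=0, G4=0, G5=0, G6=0, G7=1, G8=0, G9=0 → Y1=1, Y2=0; observed Y1=1, Y2=0. Eliminates G7 stuck-at-0.
Only G6 stuck-at-1 is consistent with every test.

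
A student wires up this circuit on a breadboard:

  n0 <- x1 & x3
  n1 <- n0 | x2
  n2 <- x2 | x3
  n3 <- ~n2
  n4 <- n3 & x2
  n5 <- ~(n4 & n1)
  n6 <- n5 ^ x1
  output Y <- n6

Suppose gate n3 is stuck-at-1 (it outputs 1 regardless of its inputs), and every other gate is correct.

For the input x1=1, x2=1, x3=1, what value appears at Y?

Propagate with n3 forced: n0=1, n1=1, n2=1, n3=1 [stuck-at-1], n4=1, n5=0, n6=1.
So Y = 1. (Without the fault it would be 0.)

1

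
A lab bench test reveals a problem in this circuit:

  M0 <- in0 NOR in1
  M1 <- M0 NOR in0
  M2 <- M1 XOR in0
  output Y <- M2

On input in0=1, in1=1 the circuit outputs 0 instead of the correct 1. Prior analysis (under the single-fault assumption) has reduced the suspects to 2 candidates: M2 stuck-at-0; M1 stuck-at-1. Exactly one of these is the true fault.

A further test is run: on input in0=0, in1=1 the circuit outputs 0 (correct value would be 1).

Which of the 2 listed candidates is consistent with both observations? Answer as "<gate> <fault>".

Evaluate each candidate on input in0=0, in1=1:
  M2 stuck-at-0: M0=0, M1=1, M2=0 [stuck-at-0] → 0 — matches
  M1 stuck-at-1: M0=0, M1=1 [stuck-at-1], M2=1 → 1 — eliminated
Only M2 stuck-at-0 reproduces the observed 0.

M2 stuck-at-0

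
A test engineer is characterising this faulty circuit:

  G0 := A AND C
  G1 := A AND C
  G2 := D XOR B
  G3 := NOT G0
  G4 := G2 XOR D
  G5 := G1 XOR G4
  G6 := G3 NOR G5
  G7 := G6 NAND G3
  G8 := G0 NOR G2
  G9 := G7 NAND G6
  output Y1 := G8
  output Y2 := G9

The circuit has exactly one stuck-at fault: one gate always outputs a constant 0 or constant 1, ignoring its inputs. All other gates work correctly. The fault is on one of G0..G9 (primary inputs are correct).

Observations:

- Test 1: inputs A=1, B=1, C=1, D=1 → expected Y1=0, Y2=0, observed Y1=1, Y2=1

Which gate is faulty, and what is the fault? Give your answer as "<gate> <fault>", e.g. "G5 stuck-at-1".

G0 stuck-at-0

Fault-free values for test 1 (A=1, B=1, C=1, D=1): G0=1, G1=1, G2=0, G3=0, G4=1, G5=0, G6=1, G7=1, G8=0, G9=0, giving Y1=0, Y2=0. Observed Y1=1, Y2=1.
Test 1: faults giving observed Y1=1, Y2=1 are {G0 stuck-at-0}.
Only G0 stuck-at-0 is consistent with every test.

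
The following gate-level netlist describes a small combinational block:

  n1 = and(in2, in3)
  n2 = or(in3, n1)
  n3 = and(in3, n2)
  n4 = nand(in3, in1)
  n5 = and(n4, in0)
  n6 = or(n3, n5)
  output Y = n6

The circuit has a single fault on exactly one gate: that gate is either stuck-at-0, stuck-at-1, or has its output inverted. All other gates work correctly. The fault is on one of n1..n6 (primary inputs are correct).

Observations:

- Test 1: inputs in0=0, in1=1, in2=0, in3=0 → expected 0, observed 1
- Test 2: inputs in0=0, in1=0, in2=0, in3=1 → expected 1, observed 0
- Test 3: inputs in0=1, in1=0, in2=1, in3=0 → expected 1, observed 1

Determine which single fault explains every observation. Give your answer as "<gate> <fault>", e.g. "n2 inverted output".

Fault-free values for test 1 (in0=0, in1=1, in2=0, in3=0): n1=0, n2=0, n3=0, n4=1, n5=0, n6=0, giving Y=0. Observed 1.
Test 1: faults giving observed 1 are {n3 stuck-at-1, n3 inverted output, n5 stuck-at-1, n5 inverted output, n6 stuck-at-1, n6 inverted output}.
Test 2 (in0=0, in1=0, in2=0, in3=1): fault-free n1=0, n2=1, n3=1, n4=1, n5=0, n6=1 → 1; observed 0. Eliminates n3 stuck-at-1, n5 stuck-at-1, n5 inverted output, n6 stuck-at-1.
Test 3 (in0=1, in1=0, in2=1, in3=0): fault-free n1=0, n2=0, n3=0, n4=1, n5=1, n6=1 → 1; observed 1. Eliminates n6 inverted output.
Only n3 inverted output is consistent with every test.

n3 inverted output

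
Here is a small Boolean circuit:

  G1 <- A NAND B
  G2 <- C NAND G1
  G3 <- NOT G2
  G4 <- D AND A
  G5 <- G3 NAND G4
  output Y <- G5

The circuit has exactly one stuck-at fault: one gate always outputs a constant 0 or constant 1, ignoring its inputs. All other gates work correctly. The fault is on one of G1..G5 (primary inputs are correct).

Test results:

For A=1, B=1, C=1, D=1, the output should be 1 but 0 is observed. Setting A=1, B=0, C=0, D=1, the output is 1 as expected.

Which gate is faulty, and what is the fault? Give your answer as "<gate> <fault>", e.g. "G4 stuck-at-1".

G1 stuck-at-1

Fault-free values for test 1 (A=1, B=1, C=1, D=1): G1=0, G2=1, G3=0, G4=1, G5=1, giving Y=1. Observed 0.
Test 1: faults giving observed 0 are {G1 stuck-at-1, G2 stuck-at-0, G3 stuck-at-1, G5 stuck-at-0}.
Test 2 (A=1, B=0, C=0, D=1): fault-free G1=1, G2=1, G3=0, G4=1, G5=1 → 1; observed 1. Eliminates G2 stuck-at-0, G3 stuck-at-1, G5 stuck-at-0.
Only G1 stuck-at-1 is consistent with every test.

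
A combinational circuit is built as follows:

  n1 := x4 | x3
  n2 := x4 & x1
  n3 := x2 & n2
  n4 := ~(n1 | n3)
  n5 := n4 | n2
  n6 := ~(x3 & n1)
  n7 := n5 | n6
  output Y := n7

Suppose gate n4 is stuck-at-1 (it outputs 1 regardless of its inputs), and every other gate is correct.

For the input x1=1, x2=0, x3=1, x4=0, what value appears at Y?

Propagate with n4 forced: n1=1, n2=0, n3=0, n4=1 [stuck-at-1], n5=1, n6=0, n7=1.
So Y = 1. (Without the fault it would be 0.)

1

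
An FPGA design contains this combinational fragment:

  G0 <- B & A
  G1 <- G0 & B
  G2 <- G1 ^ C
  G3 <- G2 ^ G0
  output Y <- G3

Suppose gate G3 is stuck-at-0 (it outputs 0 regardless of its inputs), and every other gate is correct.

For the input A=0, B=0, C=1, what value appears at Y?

Propagate with G3 forced: G0=0, G1=0, G2=1, G3=0 [stuck-at-0].
So Y = 0. (Without the fault it would be 1.)

0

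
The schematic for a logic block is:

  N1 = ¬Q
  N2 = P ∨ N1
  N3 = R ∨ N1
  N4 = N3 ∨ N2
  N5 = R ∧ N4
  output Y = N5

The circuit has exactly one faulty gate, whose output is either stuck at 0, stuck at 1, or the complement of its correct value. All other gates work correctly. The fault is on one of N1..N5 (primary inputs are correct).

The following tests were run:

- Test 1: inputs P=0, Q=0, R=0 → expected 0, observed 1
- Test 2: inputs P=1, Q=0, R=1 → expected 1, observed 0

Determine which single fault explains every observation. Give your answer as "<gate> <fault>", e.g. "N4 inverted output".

N5 inverted output

Fault-free values for test 1 (P=0, Q=0, R=0): N1=1, N2=1, N3=1, N4=1, N5=0, giving Y=0. Observed 1.
Test 1: faults giving observed 1 are {N5 stuck-at-1, N5 inverted output}.
Test 2 (P=1, Q=0, R=1): fault-free N1=1, N2=1, N3=1, N4=1, N5=1 → 1; observed 0. Eliminates N5 stuck-at-1.
Only N5 inverted output is consistent with every test.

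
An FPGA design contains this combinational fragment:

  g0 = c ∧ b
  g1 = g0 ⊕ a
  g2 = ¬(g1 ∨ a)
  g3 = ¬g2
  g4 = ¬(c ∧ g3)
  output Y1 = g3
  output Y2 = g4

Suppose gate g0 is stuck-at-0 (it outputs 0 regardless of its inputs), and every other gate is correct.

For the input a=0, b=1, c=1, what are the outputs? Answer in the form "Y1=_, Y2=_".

Y1=0, Y2=1

Propagate with g0 forced: g0=0 [stuck-at-0], g1=0, g2=1, g3=0, g4=1.
So the outputs are Y1=0, Y2=1. (Without the fault they would be Y1=1, Y2=0.)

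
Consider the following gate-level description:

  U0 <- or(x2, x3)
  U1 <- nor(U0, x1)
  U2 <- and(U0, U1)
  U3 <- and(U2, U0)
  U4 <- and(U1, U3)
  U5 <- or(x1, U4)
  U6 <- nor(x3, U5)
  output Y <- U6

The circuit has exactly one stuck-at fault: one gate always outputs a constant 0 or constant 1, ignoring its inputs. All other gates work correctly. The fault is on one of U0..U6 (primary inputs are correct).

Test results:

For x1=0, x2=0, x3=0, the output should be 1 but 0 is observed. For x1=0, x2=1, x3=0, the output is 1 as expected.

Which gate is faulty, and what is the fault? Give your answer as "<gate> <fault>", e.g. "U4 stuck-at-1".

Fault-free values for test 1 (x1=0, x2=0, x3=0): U0=0, U1=1, U2=0, U3=0, U4=0, U5=0, U6=1, giving Y=1. Observed 0.
Test 1: faults giving observed 0 are {U3 stuck-at-1, U4 stuck-at-1, U5 stuck-at-1, U6 stuck-at-0}.
Test 2 (x1=0, x2=1, x3=0): fault-free U0=1, U1=0, U2=0, U3=0, U4=0, U5=0, U6=1 → 1; observed 1. Eliminates U4 stuck-at-1, U5 stuck-at-1, U6 stuck-at-0.
Only U3 stuck-at-1 is consistent with every test.

U3 stuck-at-1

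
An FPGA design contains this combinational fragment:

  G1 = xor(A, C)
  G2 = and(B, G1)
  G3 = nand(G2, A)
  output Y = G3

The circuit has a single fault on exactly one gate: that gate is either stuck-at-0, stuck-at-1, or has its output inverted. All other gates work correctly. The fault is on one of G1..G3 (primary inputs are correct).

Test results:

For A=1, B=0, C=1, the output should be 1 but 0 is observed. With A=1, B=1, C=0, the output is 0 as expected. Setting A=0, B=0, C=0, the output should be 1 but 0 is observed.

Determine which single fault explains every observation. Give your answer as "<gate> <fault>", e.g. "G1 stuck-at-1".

Fault-free values for test 1 (A=1, B=0, C=1): G1=0, G2=0, G3=1, giving Y=1. Observed 0.
Test 1: faults giving observed 0 are {G2 stuck-at-1, G2 inverted output, G3 stuck-at-0, G3 inverted output}.
Test 2 (A=1, B=1, C=0): fault-free G1=1, G2=1, G3=0 → 0; observed 0. Eliminates G2 inverted output, G3 inverted output.
Test 3 (A=0, B=0, C=0): fault-free G1=0, G2=0, G3=1 → 1; observed 0. Eliminates G2 stuck-at-1.
Only G3 stuck-at-0 is consistent with every test.

G3 stuck-at-0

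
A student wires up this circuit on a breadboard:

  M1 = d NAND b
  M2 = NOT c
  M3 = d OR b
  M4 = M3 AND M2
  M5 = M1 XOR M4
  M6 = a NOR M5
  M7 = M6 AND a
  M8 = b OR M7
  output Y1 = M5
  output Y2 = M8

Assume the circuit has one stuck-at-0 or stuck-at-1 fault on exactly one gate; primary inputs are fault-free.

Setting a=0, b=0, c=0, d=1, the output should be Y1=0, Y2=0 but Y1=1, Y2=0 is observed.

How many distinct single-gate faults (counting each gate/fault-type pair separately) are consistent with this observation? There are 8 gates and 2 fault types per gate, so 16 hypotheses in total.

Fault-free: M1=1, M2=1, M3=1, M4=1, M5=0, M6=1, M7=0, M8=0 → Y1=0, Y2=0. Observed Y1=1, Y2=0.
  M1: stuck-at-0 ✓; others ✗
  M2: stuck-at-0 ✓; others ✗
  M3: stuck-at-0 ✓; others ✗
  M4: stuck-at-0 ✓; others ✗
  M5: stuck-at-1 ✓; others ✗
  M6: none of the 2 fault types match ✗
  M7: none of the 2 fault types match ✗
  M8: none of the 2 fault types match ✗
Consistent faults: {M1 stuck-at-0, M2 stuck-at-0, M3 stuck-at-0, M4 stuck-at-0, M5 stuck-at-1} — 5 in all.

5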